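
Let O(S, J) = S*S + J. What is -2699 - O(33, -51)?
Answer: -3737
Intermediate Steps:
O(S, J) = J + S**2 (O(S, J) = S**2 + J = J + S**2)
-2699 - O(33, -51) = -2699 - (-51 + 33**2) = -2699 - (-51 + 1089) = -2699 - 1*1038 = -2699 - 1038 = -3737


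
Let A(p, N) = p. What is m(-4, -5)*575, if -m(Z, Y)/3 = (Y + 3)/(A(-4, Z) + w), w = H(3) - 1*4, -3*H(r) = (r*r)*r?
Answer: -3450/17 ≈ -202.94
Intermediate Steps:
H(r) = -r**3/3 (H(r) = -r*r*r/3 = -r**2*r/3 = -r**3/3)
w = -13 (w = -1/3*3**3 - 1*4 = -1/3*27 - 4 = -9 - 4 = -13)
m(Z, Y) = 9/17 + 3*Y/17 (m(Z, Y) = -3*(Y + 3)/(-4 - 13) = -3*(3 + Y)/(-17) = -3*(3 + Y)*(-1)/17 = -3*(-3/17 - Y/17) = 9/17 + 3*Y/17)
m(-4, -5)*575 = (9/17 + (3/17)*(-5))*575 = (9/17 - 15/17)*575 = -6/17*575 = -3450/17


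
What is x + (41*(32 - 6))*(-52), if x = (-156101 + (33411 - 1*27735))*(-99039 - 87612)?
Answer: 28076921243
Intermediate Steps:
x = 28076976675 (x = (-156101 + (33411 - 27735))*(-186651) = (-156101 + 5676)*(-186651) = -150425*(-186651) = 28076976675)
x + (41*(32 - 6))*(-52) = 28076976675 + (41*(32 - 6))*(-52) = 28076976675 + (41*26)*(-52) = 28076976675 + 1066*(-52) = 28076976675 - 55432 = 28076921243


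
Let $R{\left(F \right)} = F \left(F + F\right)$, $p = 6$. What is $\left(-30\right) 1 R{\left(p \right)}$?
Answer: $-2160$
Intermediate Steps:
$R{\left(F \right)} = 2 F^{2}$ ($R{\left(F \right)} = F 2 F = 2 F^{2}$)
$\left(-30\right) 1 R{\left(p \right)} = \left(-30\right) 1 \cdot 2 \cdot 6^{2} = - 30 \cdot 2 \cdot 36 = \left(-30\right) 72 = -2160$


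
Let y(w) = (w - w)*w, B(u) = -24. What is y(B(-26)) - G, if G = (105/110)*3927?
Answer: -7497/2 ≈ -3748.5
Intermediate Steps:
y(w) = 0 (y(w) = 0*w = 0)
G = 7497/2 (G = (105*(1/110))*3927 = (21/22)*3927 = 7497/2 ≈ 3748.5)
y(B(-26)) - G = 0 - 1*7497/2 = 0 - 7497/2 = -7497/2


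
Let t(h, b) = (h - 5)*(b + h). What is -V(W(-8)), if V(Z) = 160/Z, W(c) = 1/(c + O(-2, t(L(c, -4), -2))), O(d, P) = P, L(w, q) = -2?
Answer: -3200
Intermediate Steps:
t(h, b) = (-5 + h)*(b + h)
W(c) = 1/(28 + c) (W(c) = 1/(c + ((-2)**2 - 5*(-2) - 5*(-2) - 2*(-2))) = 1/(c + (4 + 10 + 10 + 4)) = 1/(c + 28) = 1/(28 + c))
-V(W(-8)) = -160/(1/(28 - 8)) = -160/(1/20) = -160/1/20 = -160*20 = -1*3200 = -3200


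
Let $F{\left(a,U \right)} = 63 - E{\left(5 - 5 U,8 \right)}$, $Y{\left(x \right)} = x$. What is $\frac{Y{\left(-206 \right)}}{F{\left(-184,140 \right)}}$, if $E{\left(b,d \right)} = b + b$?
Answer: $- \frac{206}{1453} \approx -0.14178$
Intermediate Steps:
$E{\left(b,d \right)} = 2 b$
$F{\left(a,U \right)} = 53 + 10 U$ ($F{\left(a,U \right)} = 63 - 2 \left(5 - 5 U\right) = 63 - \left(10 - 10 U\right) = 63 + \left(-10 + 10 U\right) = 53 + 10 U$)
$\frac{Y{\left(-206 \right)}}{F{\left(-184,140 \right)}} = - \frac{206}{53 + 10 \cdot 140} = - \frac{206}{53 + 1400} = - \frac{206}{1453}$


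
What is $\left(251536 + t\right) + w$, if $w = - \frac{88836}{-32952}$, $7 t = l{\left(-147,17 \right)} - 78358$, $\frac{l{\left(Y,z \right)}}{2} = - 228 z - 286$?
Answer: $\frac{4597048041}{19222} \approx 2.3916 \cdot 10^{5}$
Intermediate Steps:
$l{\left(Y,z \right)} = -572 - 456 z$ ($l{\left(Y,z \right)} = 2 \left(- 228 z - 286\right) = 2 \left(-286 - 228 z\right) = -572 - 456 z$)
$t = - \frac{86682}{7}$ ($t = \frac{\left(-572 - 7752\right) - 78358}{7} = \frac{-8324 - 78358}{7} = \frac{1}{7} \left(-86682\right) = - \frac{86682}{7} \approx -12383.0$)
$w = \frac{7403}{2746}$ ($w = \left(-88836\right) \left(- \frac{1}{32952}\right) = \frac{7403}{2746} \approx 2.6959$)
$\left(251536 + t\right) + w = \left(251536 - \frac{86682}{7}\right) + \frac{7403}{2746} = \frac{1674070}{7} + \frac{7403}{2746} = \frac{4597048041}{19222}$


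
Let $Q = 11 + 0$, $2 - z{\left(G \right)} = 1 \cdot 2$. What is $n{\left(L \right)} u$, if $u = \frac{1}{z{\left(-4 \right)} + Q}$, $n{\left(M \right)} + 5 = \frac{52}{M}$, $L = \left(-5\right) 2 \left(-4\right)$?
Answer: $- \frac{37}{110} \approx -0.33636$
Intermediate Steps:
$z{\left(G \right)} = 0$ ($z{\left(G \right)} = 2 - 1 \cdot 2 = 2 - 2 = 0$)
$Q = 11$
$L = 40$ ($L = \left(-10\right) \left(-4\right) = 40$)
$n{\left(M \right)} = -5 + \frac{52}{M}$
$u = \frac{1}{11}$ ($u = \frac{1}{0 + 11} = \frac{1}{11} \approx 0.090909$)
$n{\left(L \right)} u = \left(-5 + \frac{52}{40}\right) \frac{1}{11} = \left(-5 + 52 \cdot \frac{1}{40}\right) \frac{1}{11} = \left(-5 + \frac{13}{10}\right) \frac{1}{11} = \left(- \frac{37}{10}\right) \frac{1}{11} = - \frac{37}{110}$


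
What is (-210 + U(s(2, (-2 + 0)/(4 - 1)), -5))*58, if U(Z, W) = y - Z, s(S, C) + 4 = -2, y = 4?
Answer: -11600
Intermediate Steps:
s(S, C) = -6 (s(S, C) = -4 - 2 = -6)
U(Z, W) = 4 - Z
(-210 + U(s(2, (-2 + 0)/(4 - 1)), -5))*58 = (-210 + (4 - 1*(-6)))*58 = (-210 + (4 + 6))*58 = (-210 + 10)*58 = -200*58 = -11600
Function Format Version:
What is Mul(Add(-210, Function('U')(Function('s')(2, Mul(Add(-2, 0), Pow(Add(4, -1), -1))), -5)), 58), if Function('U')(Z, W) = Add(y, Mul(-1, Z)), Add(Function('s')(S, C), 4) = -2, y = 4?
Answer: -11600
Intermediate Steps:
Function('s')(S, C) = -6 (Function('s')(S, C) = Add(-4, -2) = -6)
Function('U')(Z, W) = Add(4, Mul(-1, Z))
Mul(Add(-210, Function('U')(Function('s')(2, Mul(Add(-2, 0), Pow(Add(4, -1), -1))), -5)), 58) = Mul(Add(-210, Add(4, Mul(-1, -6))), 58) = Mul(Add(-210, Add(4, 6)), 58) = Mul(Add(-210, 10), 58) = Mul(-200, 58) = -11600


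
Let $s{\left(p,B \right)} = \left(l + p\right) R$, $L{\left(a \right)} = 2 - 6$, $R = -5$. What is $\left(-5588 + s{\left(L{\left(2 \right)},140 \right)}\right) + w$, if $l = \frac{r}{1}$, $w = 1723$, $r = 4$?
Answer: $-3865$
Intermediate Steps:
$L{\left(a \right)} = -4$
$l = 4$ ($l = 1^{-1} \cdot 4 = 1 \cdot 4 = 4$)
$s{\left(p,B \right)} = -20 - 5 p$ ($s{\left(p,B \right)} = \left(4 + p\right) \left(-5\right) = -20 - 5 p$)
$\left(-5588 + s{\left(L{\left(2 \right)},140 \right)}\right) + w = \left(-5588 - 0\right) + 1723 = \left(-5588 + \left(-20 + 20\right)\right) + 1723 = \left(-5588 + 0\right) + 1723 = -5588 + 1723 = -3865$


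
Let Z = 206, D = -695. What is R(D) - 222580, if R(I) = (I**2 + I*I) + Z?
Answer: 743676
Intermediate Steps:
R(I) = 206 + 2*I**2 (R(I) = (I**2 + I*I) + 206 = (I**2 + I**2) + 206 = 2*I**2 + 206 = 206 + 2*I**2)
R(D) - 222580 = (206 + 2*(-695)**2) - 222580 = (206 + 2*483025) - 222580 = (206 + 966050) - 222580 = 966256 - 222580 = 743676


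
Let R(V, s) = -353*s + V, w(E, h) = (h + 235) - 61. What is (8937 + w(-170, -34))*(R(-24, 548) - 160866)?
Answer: -3216289718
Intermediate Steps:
w(E, h) = 174 + h (w(E, h) = (235 + h) - 61 = 174 + h)
R(V, s) = V - 353*s
(8937 + w(-170, -34))*(R(-24, 548) - 160866) = (8937 + (174 - 34))*((-24 - 353*548) - 160866) = (8937 + 140)*((-24 - 193444) - 160866) = 9077*(-193468 - 160866) = 9077*(-354334) = -3216289718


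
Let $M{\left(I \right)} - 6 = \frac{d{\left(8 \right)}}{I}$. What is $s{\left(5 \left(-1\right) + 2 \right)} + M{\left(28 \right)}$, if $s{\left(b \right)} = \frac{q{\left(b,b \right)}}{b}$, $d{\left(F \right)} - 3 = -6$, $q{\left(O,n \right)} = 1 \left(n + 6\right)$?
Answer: $\frac{137}{28} \approx 4.8929$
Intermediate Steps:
$q{\left(O,n \right)} = 6 + n$ ($q{\left(O,n \right)} = 1 \left(6 + n\right) = 6 + n$)
$d{\left(F \right)} = -3$ ($d{\left(F \right)} = 3 - 6 = -3$)
$M{\left(I \right)} = 6 - \frac{3}{I}$
$s{\left(b \right)} = \frac{6 + b}{b}$
$s{\left(5 \left(-1\right) + 2 \right)} + M{\left(28 \right)} = \frac{6 + \left(5 \left(-1\right) + 2\right)}{5 \left(-1\right) + 2} + \left(6 - \frac{3}{28}\right) = \frac{6 + \left(-5 + 2\right)}{-5 + 2} + \left(6 - \frac{3}{28}\right) = \frac{6 - 3}{-3} + \left(6 - \frac{3}{28}\right) = \left(- \frac{1}{3}\right) 3 + \frac{165}{28} = -1 + \frac{165}{28} = \frac{137}{28}$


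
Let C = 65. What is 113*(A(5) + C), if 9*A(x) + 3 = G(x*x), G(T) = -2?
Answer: 65540/9 ≈ 7282.2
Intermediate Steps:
A(x) = -5/9 (A(x) = -1/3 + (1/9)*(-2) = -1/3 - 2/9 = -5/9)
113*(A(5) + C) = 113*(-5/9 + 65) = 113*(580/9) = 65540/9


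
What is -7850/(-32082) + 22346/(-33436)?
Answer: -113607943/268173438 ≈ -0.42364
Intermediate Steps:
-7850/(-32082) + 22346/(-33436) = -7850*(-1/32082) + 22346*(-1/33436) = 3925/16041 - 11173/16718 = -113607943/268173438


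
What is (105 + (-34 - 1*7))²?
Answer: 4096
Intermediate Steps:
(105 + (-34 - 1*7))² = (105 + (-34 - 7))² = (105 - 41)² = 64² = 4096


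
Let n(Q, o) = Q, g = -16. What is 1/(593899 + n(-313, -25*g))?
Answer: 1/593586 ≈ 1.6847e-6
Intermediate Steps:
1/(593899 + n(-313, -25*g)) = 1/(593899 - 313) = 1/593586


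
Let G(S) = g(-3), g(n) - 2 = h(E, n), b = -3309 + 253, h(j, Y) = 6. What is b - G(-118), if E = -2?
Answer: -3064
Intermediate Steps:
b = -3056
g(n) = 8 (g(n) = 2 + 6 = 8)
G(S) = 8
b - G(-118) = -3056 - 1*8 = -3056 - 8 = -3064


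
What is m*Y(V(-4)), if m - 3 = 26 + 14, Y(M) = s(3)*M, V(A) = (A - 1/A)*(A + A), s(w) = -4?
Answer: -5160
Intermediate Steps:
V(A) = 2*A*(A - 1/A) (V(A) = (A - 1/A)*(2*A) = 2*A*(A - 1/A))
Y(M) = -4*M
m = 43 (m = 3 + (26 + 14) = 3 + 40 = 43)
m*Y(V(-4)) = 43*(-4*(-2 + 2*(-4)²)) = 43*(-4*(-2 + 2*16)) = 43*(-4*(-2 + 32)) = 43*(-4*30) = 43*(-120) = -5160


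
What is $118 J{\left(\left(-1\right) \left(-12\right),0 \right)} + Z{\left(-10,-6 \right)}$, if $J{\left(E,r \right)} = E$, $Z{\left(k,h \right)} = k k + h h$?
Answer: $1552$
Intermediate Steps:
$Z{\left(k,h \right)} = h^{2} + k^{2}$ ($Z{\left(k,h \right)} = k^{2} + h^{2} = h^{2} + k^{2}$)
$118 J{\left(\left(-1\right) \left(-12\right),0 \right)} + Z{\left(-10,-6 \right)} = 118 \left(\left(-1\right) \left(-12\right)\right) + \left(\left(-6\right)^{2} + \left(-10\right)^{2}\right) = 118 \cdot 12 + \left(36 + 100\right) = 1416 + 136 = 1552$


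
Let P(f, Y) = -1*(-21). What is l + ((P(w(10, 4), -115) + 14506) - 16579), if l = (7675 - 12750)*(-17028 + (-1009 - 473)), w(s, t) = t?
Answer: 93936198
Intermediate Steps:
P(f, Y) = 21
l = 93938250 (l = -5075*(-17028 - 1482) = -5075*(-18510) = 93938250)
l + ((P(w(10, 4), -115) + 14506) - 16579) = 93938250 + ((21 + 14506) - 16579) = 93938250 + (14527 - 16579) = 93938250 - 2052 = 93936198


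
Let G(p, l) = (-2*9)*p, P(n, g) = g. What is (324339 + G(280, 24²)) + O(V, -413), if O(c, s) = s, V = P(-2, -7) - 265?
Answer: 318886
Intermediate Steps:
G(p, l) = -18*p
V = -272 (V = -7 - 265 = -272)
(324339 + G(280, 24²)) + O(V, -413) = (324339 - 18*280) - 413 = (324339 - 5040) - 413 = 319299 - 413 = 318886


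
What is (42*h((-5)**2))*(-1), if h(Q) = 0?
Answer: 0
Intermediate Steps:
(42*h((-5)**2))*(-1) = (42*0)*(-1) = 0*(-1) = 0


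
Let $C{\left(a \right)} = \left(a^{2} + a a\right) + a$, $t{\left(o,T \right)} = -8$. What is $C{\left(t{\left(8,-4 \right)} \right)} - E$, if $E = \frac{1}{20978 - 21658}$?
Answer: $\frac{81601}{680} \approx 120.0$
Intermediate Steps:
$C{\left(a \right)} = a + 2 a^{2}$ ($C{\left(a \right)} = \left(a^{2} + a^{2}\right) + a = 2 a^{2} + a = a + 2 a^{2}$)
$E = - \frac{1}{680}$ ($E = \frac{1}{-680} = - \frac{1}{680} \approx -0.0014706$)
$C{\left(t{\left(8,-4 \right)} \right)} - E = - 8 \left(1 + 2 \left(-8\right)\right) - - \frac{1}{680} = - 8 \left(1 - 16\right) + \frac{1}{680} = \left(-8\right) \left(-15\right) + \frac{1}{680} = 120 + \frac{1}{680} = \frac{81601}{680}$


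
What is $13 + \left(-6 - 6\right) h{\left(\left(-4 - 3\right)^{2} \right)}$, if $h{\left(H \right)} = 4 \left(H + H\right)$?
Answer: $-4691$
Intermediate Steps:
$h{\left(H \right)} = 8 H$ ($h{\left(H \right)} = 4 \cdot 2 H = 8 H$)
$13 + \left(-6 - 6\right) h{\left(\left(-4 - 3\right)^{2} \right)} = 13 + \left(-6 - 6\right) 8 \left(-4 - 3\right)^{2} = 13 + \left(-6 - 6\right) 8 \left(-7\right)^{2} = 13 - 12 \cdot 8 \cdot 49 = 13 - 4704 = -4691$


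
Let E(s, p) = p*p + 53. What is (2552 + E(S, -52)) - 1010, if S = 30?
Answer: 4299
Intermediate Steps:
E(s, p) = 53 + p² (E(s, p) = p² + 53 = 53 + p²)
(2552 + E(S, -52)) - 1010 = (2552 + (53 + (-52)²)) - 1010 = (2552 + (53 + 2704)) - 1010 = (2552 + 2757) - 1010 = 5309 - 1010 = 4299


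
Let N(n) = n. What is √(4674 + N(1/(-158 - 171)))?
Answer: √505918105/329 ≈ 68.367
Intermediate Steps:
√(4674 + N(1/(-158 - 171))) = √(4674 + 1/(-158 - 171)) = √(4674 + 1/(-329)) = √(4674 - 1/329) = √(1537745/329) = √505918105/329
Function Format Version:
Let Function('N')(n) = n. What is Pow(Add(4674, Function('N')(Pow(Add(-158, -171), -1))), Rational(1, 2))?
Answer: Mul(Rational(1, 329), Pow(505918105, Rational(1, 2))) ≈ 68.367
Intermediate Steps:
Pow(Add(4674, Function('N')(Pow(Add(-158, -171), -1))), Rational(1, 2)) = Pow(Add(4674, Pow(Add(-158, -171), -1)), Rational(1, 2)) = Pow(Add(4674, Pow(-329, -1)), Rational(1, 2)) = Pow(Add(4674, Rational(-1, 329)), Rational(1, 2)) = Pow(Rational(1537745, 329), Rational(1, 2)) = Mul(Rational(1, 329), Pow(505918105, Rational(1, 2)))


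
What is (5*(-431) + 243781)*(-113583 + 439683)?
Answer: 78794238600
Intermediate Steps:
(5*(-431) + 243781)*(-113583 + 439683) = (-2155 + 243781)*326100 = 241626*326100 = 78794238600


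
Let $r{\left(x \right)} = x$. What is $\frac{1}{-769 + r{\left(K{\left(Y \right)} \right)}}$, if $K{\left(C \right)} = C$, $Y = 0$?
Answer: $- \frac{1}{769} \approx -0.0013004$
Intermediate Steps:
$\frac{1}{-769 + r{\left(K{\left(Y \right)} \right)}} = \frac{1}{-769 + 0} = \frac{1}{-769} = - \frac{1}{769}$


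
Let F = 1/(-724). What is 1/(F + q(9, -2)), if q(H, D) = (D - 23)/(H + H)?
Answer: -6516/9059 ≈ -0.71929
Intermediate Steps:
F = -1/724 ≈ -0.0013812
q(H, D) = (-23 + D)/(2*H) (q(H, D) = (-23 + D)/((2*H)) = (-23 + D)*(1/(2*H)) = (-23 + D)/(2*H))
1/(F + q(9, -2)) = 1/(-1/724 + (½)*(-23 - 2)/9) = 1/(-1/724 + (½)*(⅑)*(-25)) = 1/(-1/724 - 25/18) = 1/(-9059/6516) = -6516/9059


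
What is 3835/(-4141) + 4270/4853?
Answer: -929185/20096273 ≈ -0.046237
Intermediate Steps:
3835/(-4141) + 4270/4853 = 3835*(-1/4141) + 4270*(1/4853) = -3835/4141 + 4270/4853 = -929185/20096273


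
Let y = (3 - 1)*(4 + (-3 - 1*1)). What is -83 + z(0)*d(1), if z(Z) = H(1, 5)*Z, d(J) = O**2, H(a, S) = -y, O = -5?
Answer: -83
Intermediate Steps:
y = 0 (y = 2*(4 + (-3 - 1)) = 2*(4 - 4) = 2*0 = 0)
H(a, S) = 0 (H(a, S) = -1*0 = 0)
d(J) = 25 (d(J) = (-5)**2 = 25)
z(Z) = 0 (z(Z) = 0*Z = 0)
-83 + z(0)*d(1) = -83 + 0*25 = -83 + 0 = -83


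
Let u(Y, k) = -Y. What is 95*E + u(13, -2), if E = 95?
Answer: 9012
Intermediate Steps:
95*E + u(13, -2) = 95*95 - 1*13 = 9025 - 13 = 9012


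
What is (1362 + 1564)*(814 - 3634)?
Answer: -8251320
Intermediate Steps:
(1362 + 1564)*(814 - 3634) = 2926*(-2820) = -8251320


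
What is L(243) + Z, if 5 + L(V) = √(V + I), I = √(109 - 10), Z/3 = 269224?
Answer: 807667 + √(243 + 3*√11) ≈ 8.0768e+5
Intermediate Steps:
Z = 807672 (Z = 3*269224 = 807672)
I = 3*√11 (I = √99 = 3*√11 ≈ 9.9499)
L(V) = -5 + √(V + 3*√11)
L(243) + Z = (-5 + √(243 + 3*√11)) + 807672 = 807667 + √(243 + 3*√11)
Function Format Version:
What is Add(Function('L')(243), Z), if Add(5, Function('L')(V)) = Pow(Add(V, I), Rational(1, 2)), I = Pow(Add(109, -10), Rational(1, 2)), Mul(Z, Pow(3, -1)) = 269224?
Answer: Add(807667, Pow(Add(243, Mul(3, Pow(11, Rational(1, 2)))), Rational(1, 2))) ≈ 8.0768e+5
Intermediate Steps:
Z = 807672 (Z = Mul(3, 269224) = 807672)
I = Mul(3, Pow(11, Rational(1, 2))) (I = Pow(99, Rational(1, 2)) = Mul(3, Pow(11, Rational(1, 2))) ≈ 9.9499)
Function('L')(V) = Add(-5, Pow(Add(V, Mul(3, Pow(11, Rational(1, 2)))), Rational(1, 2)))
Add(Function('L')(243), Z) = Add(Add(-5, Pow(Add(243, Mul(3, Pow(11, Rational(1, 2)))), Rational(1, 2))), 807672) = Add(807667, Pow(Add(243, Mul(3, Pow(11, Rational(1, 2)))), Rational(1, 2)))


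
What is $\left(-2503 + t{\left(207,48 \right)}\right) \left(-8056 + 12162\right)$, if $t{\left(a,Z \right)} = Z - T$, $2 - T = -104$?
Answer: $-10515466$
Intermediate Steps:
$T = 106$ ($T = 2 - -104 = 2 + 104 = 106$)
$t{\left(a,Z \right)} = -106 + Z$ ($t{\left(a,Z \right)} = Z - 106 = -106 + Z$)
$\left(-2503 + t{\left(207,48 \right)}\right) \left(-8056 + 12162\right) = \left(-2503 + \left(-106 + 48\right)\right) \left(-8056 + 12162\right) = \left(-2503 - 58\right) 4106 = \left(-2561\right) 4106 = -10515466$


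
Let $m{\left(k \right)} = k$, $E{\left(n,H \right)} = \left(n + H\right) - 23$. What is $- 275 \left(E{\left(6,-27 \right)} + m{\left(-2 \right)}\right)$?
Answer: $12650$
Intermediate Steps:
$E{\left(n,H \right)} = -23 + H + n$ ($E{\left(n,H \right)} = \left(H + n\right) - 23 = -23 + H + n$)
$- 275 \left(E{\left(6,-27 \right)} + m{\left(-2 \right)}\right) = - 275 \left(\left(-23 - 27 + 6\right) - 2\right) = - 275 \left(-44 - 2\right) = \left(-275\right) \left(-46\right) = 12650$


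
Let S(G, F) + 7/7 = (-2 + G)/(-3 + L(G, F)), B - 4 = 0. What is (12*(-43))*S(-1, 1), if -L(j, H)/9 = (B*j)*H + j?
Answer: 3870/7 ≈ 552.86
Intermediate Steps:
B = 4 (B = 4 + 0 = 4)
L(j, H) = -9*j - 36*H*j (L(j, H) = -9*((4*j)*H + j) = -9*(4*H*j + j) = -9*(j + 4*H*j) = -9*j - 36*H*j)
S(G, F) = -1 + (-2 + G)/(-3 - 9*G*(1 + 4*F))
(12*(-43))*S(-1, 1) = (12*(-43))*((-1 - 10*(-1) - 36*1*(-1))/(3*(1 + 3*(-1) + 12*1*(-1)))) = -172*(-1 + 10 + 36)/(1 - 3 - 12) = -172*45/(-14) = -172*(-1)*45/14 = -516*(-15/14) = 3870/7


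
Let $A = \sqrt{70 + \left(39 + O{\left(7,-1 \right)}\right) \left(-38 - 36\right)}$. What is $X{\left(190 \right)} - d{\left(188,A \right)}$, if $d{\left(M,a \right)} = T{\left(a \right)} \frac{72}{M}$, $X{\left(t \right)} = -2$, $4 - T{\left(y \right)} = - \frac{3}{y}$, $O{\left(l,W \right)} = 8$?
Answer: $- \frac{166}{47} + \frac{9 i \sqrt{213}}{6674} \approx -3.5319 + 0.019681 i$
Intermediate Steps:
$T{\left(y \right)} = 4 + \frac{3}{y}$ ($T{\left(y \right)} = 4 - - \frac{3}{y} = 4 + \frac{3}{y}$)
$A = 4 i \sqrt{213}$ ($A = \sqrt{70 + \left(39 + 8\right) \left(-38 - 36\right)} = \sqrt{70 + 47 \left(-74\right)} = \sqrt{70 - 3478} = \sqrt{-3408} = 4 i \sqrt{213} \approx 58.378 i$)
$d{\left(M,a \right)} = \frac{72 \left(4 + \frac{3}{a}\right)}{M}$ ($d{\left(M,a \right)} = \left(4 + \frac{3}{a}\right) \frac{72}{M} = \frac{72 \left(4 + \frac{3}{a}\right)}{M}$)
$X{\left(190 \right)} - d{\left(188,A \right)} = -2 - \frac{72 \left(3 + 4 \cdot 4 i \sqrt{213}\right)}{188 \cdot 4 i \sqrt{213}} = -2 - 72 \cdot \frac{1}{188} \left(- \frac{i \sqrt{213}}{852}\right) \left(3 + 16 i \sqrt{213}\right) = -2 - - \frac{3 i \sqrt{213} \left(3 + 16 i \sqrt{213}\right)}{6674} = -2 + \frac{3 i \sqrt{213} \left(3 + 16 i \sqrt{213}\right)}{6674}$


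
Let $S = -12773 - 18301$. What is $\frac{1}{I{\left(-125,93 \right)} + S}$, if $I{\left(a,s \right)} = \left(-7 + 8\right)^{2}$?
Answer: $- \frac{1}{31073} \approx -3.2182 \cdot 10^{-5}$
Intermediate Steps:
$I{\left(a,s \right)} = 1$ ($I{\left(a,s \right)} = 1^{2} = 1$)
$S = -31074$ ($S = -12773 - 18301 = -31074$)
$\frac{1}{I{\left(-125,93 \right)} + S} = \frac{1}{1 - 31074} = \frac{1}{-31073} = - \frac{1}{31073}$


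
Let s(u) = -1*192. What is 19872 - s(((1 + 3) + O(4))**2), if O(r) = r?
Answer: 20064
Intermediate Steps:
s(u) = -192
19872 - s(((1 + 3) + O(4))**2) = 19872 - 1*(-192) = 19872 + 192 = 20064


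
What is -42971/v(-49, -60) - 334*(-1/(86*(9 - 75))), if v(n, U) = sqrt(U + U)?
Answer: -167/2838 + 42971*I*sqrt(30)/60 ≈ -0.058844 + 3922.7*I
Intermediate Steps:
v(n, U) = sqrt(2)*sqrt(U) (v(n, U) = sqrt(2*U) = sqrt(2)*sqrt(U))
-42971/v(-49, -60) - 334*(-1/(86*(9 - 75))) = -42971*(-I*sqrt(30)/60) - 334*(-1/(86*(9 - 75))) = -42971*(-I*sqrt(30)/60) - 334/((-66*(-86))) = -42971*(-I*sqrt(30)/60) - 334/5676 = -(-42971)*I*sqrt(30)/60 - 334*1/5676 = 42971*I*sqrt(30)/60 - 167/2838 = -167/2838 + 42971*I*sqrt(30)/60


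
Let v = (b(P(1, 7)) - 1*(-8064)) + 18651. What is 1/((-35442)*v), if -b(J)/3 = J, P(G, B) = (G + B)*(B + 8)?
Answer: -1/934073910 ≈ -1.0706e-9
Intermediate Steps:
P(G, B) = (8 + B)*(B + G) (P(G, B) = (B + G)*(8 + B) = (8 + B)*(B + G))
b(J) = -3*J
v = 26355 (v = (-3*(7² + 8*7 + 8*1 + 7*1) - 1*(-8064)) + 18651 = (-3*(49 + 56 + 8 + 7) + 8064) + 18651 = (-3*120 + 8064) + 18651 = (-360 + 8064) + 18651 = 7704 + 18651 = 26355)
1/((-35442)*v) = 1/(-35442*26355) = -1/35442*1/26355 = -1/934073910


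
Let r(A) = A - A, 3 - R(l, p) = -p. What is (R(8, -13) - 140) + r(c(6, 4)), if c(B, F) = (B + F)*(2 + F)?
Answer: -150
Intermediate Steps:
R(l, p) = 3 + p (R(l, p) = 3 - (-1)*p = 3 + p)
c(B, F) = (2 + F)*(B + F)
r(A) = 0
(R(8, -13) - 140) + r(c(6, 4)) = ((3 - 13) - 140) + 0 = (-10 - 140) + 0 = -150 + 0 = -150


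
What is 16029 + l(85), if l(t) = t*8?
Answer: 16709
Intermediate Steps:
l(t) = 8*t
16029 + l(85) = 16029 + 8*85 = 16029 + 680 = 16709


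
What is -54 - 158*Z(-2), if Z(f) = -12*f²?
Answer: 7530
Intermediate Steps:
-54 - 158*Z(-2) = -54 - (-1896)*(-2)² = -54 - (-1896)*4 = -54 - 158*(-48) = -54 + 7584 = 7530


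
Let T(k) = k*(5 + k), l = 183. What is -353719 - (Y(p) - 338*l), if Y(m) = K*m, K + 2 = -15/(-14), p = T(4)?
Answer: -2042821/7 ≈ -2.9183e+5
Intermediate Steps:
p = 36 (p = 4*(5 + 4) = 4*9 = 36)
K = -13/14 (K = -2 - 15/(-14) = -2 - 15*(-1/14) = -2 + 15/14 = -13/14 ≈ -0.92857)
Y(m) = -13*m/14
-353719 - (Y(p) - 338*l) = -353719 - (-13/14*36 - 338*183) = -353719 - (-234/7 - 61854) = -353719 - 1*(-433212/7) = -353719 + 433212/7 = -2042821/7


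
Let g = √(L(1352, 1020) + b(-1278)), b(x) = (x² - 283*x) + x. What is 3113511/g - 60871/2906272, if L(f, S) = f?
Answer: -60871/2906272 + 3113511*√498758/997516 ≈ 2204.3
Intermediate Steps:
b(x) = x² - 282*x
g = 2*√498758 (g = √(1352 - 1278*(-282 - 1278)) = √(1352 - 1278*(-1560)) = √(1352 + 1993680) = √1995032 = 2*√498758 ≈ 1412.5)
3113511/g - 60871/2906272 = 3113511/((2*√498758)) - 60871/2906272 = 3113511*(√498758/997516) - 60871*1/2906272 = 3113511*√498758/997516 - 60871/2906272 = -60871/2906272 + 3113511*√498758/997516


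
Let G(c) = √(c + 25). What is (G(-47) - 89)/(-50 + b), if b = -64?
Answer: 89/114 - I*√22/114 ≈ 0.7807 - 0.041144*I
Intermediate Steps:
G(c) = √(25 + c)
(G(-47) - 89)/(-50 + b) = (√(25 - 47) - 89)/(-50 - 64) = (√(-22) - 89)/(-114) = (I*√22 - 89)*(-1/114) = (-89 + I*√22)*(-1/114) = 89/114 - I*√22/114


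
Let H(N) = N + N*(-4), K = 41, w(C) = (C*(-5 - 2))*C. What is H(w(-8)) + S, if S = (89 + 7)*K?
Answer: 5280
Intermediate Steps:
w(C) = -7*C**2 (w(C) = (C*(-7))*C = (-7*C)*C = -7*C**2)
H(N) = -3*N (H(N) = N - 4*N = -3*N)
S = 3936 (S = (89 + 7)*41 = 96*41 = 3936)
H(w(-8)) + S = -(-21)*(-8)**2 + 3936 = -(-21)*64 + 3936 = -3*(-448) + 3936 = 1344 + 3936 = 5280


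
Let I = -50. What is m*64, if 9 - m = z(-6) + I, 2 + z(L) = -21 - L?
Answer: 4864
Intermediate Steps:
z(L) = -23 - L (z(L) = -2 + (-21 - L) = -23 - L)
m = 76 (m = 9 - ((-23 - 1*(-6)) - 50) = 9 - ((-23 + 6) - 50) = 9 - (-17 - 50) = 9 - 1*(-67) = 9 + 67 = 76)
m*64 = 76*64 = 4864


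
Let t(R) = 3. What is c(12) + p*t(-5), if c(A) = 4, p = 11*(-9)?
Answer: -293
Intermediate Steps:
p = -99
c(12) + p*t(-5) = 4 - 99*3 = 4 - 297 = -293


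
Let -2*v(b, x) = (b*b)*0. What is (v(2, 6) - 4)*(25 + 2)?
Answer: -108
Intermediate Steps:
v(b, x) = 0 (v(b, x) = -b*b*0/2 = -b²*0/2 = -½*0 = 0)
(v(2, 6) - 4)*(25 + 2) = (0 - 4)*(25 + 2) = -4*27 = -108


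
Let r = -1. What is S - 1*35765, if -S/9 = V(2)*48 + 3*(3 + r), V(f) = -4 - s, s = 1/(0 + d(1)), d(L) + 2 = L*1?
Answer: -34523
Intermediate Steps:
d(L) = -2 + L (d(L) = -2 + L*1 = -2 + L)
s = -1 (s = 1/(0 + (-2 + 1)) = 1/(0 - 1) = 1/(-1) = -1)
V(f) = -3 (V(f) = -4 - 1*(-1) = -4 + 1 = -3)
S = 1242 (S = -9*(-3*48 + 3*(3 - 1)) = -9*(-144 + 3*2) = -9*(-144 + 6) = -9*(-138) = 1242)
S - 1*35765 = 1242 - 1*35765 = 1242 - 35765 = -34523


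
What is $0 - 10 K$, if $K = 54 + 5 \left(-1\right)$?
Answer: $-490$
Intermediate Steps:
$K = 49$ ($K = 54 - 5 = 49$)
$0 - 10 K = 0 - 490 = -490$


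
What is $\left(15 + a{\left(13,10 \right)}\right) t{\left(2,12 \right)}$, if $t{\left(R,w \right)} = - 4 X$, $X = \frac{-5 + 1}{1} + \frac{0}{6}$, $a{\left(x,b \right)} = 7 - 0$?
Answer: $352$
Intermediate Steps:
$a{\left(x,b \right)} = 7$ ($a{\left(x,b \right)} = 7 + 0 = 7$)
$X = -4$ ($X = \left(-4\right) 1 + 0 \cdot \frac{1}{6} = -4 + 0 = -4$)
$t{\left(R,w \right)} = 16$ ($t{\left(R,w \right)} = \left(-4\right) \left(-4\right) = 16$)
$\left(15 + a{\left(13,10 \right)}\right) t{\left(2,12 \right)} = \left(15 + 7\right) 16 = 22 \cdot 16 = 352$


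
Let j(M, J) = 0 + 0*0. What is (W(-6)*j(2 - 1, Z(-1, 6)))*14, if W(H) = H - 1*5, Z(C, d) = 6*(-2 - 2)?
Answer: 0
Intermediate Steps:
Z(C, d) = -24 (Z(C, d) = 6*(-4) = -24)
j(M, J) = 0 (j(M, J) = 0 + 0 = 0)
W(H) = -5 + H (W(H) = H - 5 = -5 + H)
(W(-6)*j(2 - 1, Z(-1, 6)))*14 = ((-5 - 6)*0)*14 = -11*0*14 = 0*14 = 0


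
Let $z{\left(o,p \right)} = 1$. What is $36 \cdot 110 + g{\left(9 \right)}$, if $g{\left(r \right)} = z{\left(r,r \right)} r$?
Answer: $3969$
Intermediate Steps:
$g{\left(r \right)} = r$ ($g{\left(r \right)} = 1 r = r$)
$36 \cdot 110 + g{\left(9 \right)} = 36 \cdot 110 + 9 = 3960 + 9 = 3969$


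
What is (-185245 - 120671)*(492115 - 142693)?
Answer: -106893780552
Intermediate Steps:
(-185245 - 120671)*(492115 - 142693) = -305916*349422 = -106893780552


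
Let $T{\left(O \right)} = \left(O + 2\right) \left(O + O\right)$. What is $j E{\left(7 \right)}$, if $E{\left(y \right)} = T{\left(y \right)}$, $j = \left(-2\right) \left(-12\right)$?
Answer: $3024$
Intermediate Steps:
$j = 24$
$T{\left(O \right)} = 2 O \left(2 + O\right)$ ($T{\left(O \right)} = \left(2 + O\right) 2 O = 2 O \left(2 + O\right)$)
$E{\left(y \right)} = 2 y \left(2 + y\right)$
$j E{\left(7 \right)} = 24 \cdot 2 \cdot 7 \left(2 + 7\right) = 24 \cdot 2 \cdot 7 \cdot 9 = 24 \cdot 126 = 3024$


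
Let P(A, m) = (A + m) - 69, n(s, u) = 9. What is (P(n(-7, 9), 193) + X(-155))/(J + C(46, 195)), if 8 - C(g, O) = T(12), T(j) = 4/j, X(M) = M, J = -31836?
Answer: 66/95485 ≈ 0.00069121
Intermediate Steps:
P(A, m) = -69 + A + m
C(g, O) = 23/3 (C(g, O) = 8 - 4/12 = 8 - 1*1/3 = 8 - 1/3 = 23/3)
(P(n(-7, 9), 193) + X(-155))/(J + C(46, 195)) = ((-69 + 9 + 193) - 155)/(-31836 + 23/3) = (133 - 155)/(-95485/3) = -22*(-3/95485) = 66/95485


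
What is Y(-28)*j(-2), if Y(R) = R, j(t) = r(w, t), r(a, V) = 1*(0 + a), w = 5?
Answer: -140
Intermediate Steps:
r(a, V) = a (r(a, V) = 1*a = a)
j(t) = 5
Y(-28)*j(-2) = -28*5 = -140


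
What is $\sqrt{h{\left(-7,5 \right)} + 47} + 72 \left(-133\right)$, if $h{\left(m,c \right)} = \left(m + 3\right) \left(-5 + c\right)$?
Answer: $-9576 + \sqrt{47} \approx -9569.1$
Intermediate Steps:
$h{\left(m,c \right)} = \left(-5 + c\right) \left(3 + m\right)$ ($h{\left(m,c \right)} = \left(3 + m\right) \left(-5 + c\right) = \left(-5 + c\right) \left(3 + m\right)$)
$\sqrt{h{\left(-7,5 \right)} + 47} + 72 \left(-133\right) = \sqrt{\left(-15 - -35 + 3 \cdot 5 + 5 \left(-7\right)\right) + 47} + 72 \left(-133\right) = \sqrt{\left(-15 + 35 + 15 - 35\right) + 47} - 9576 = \sqrt{0 + 47} - 9576 = \sqrt{47} - 9576 = -9576 + \sqrt{47}$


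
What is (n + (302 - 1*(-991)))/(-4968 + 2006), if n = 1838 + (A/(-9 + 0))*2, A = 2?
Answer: -28175/26658 ≈ -1.0569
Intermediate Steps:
n = 16538/9 (n = 1838 + (2/(-9 + 0))*2 = 1838 + (2/(-9))*2 = 1838 - ⅑*2*2 = 1838 - 2/9*2 = 1838 - 4/9 = 16538/9 ≈ 1837.6)
(n + (302 - 1*(-991)))/(-4968 + 2006) = (16538/9 + (302 - 1*(-991)))/(-4968 + 2006) = (16538/9 + (302 + 991))/(-2962) = (16538/9 + 1293)*(-1/2962) = (28175/9)*(-1/2962) = -28175/26658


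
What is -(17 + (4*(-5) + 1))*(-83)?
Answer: -166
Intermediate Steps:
-(17 + (4*(-5) + 1))*(-83) = -(17 + (-20 + 1))*(-83) = -(17 - 19)*(-83) = -(-2)*(-83) = -1*166 = -166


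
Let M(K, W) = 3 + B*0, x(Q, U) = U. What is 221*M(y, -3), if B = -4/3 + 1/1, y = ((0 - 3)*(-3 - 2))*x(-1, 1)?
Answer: 663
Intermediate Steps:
y = 15 (y = ((0 - 3)*(-3 - 2))*1 = -3*(-5)*1 = 15*1 = 15)
B = -⅓ (B = -4*⅓ + 1*1 = -4/3 + 1 = -⅓ ≈ -0.33333)
M(K, W) = 3 (M(K, W) = 3 - ⅓*0 = 3 + 0 = 3)
221*M(y, -3) = 221*3 = 663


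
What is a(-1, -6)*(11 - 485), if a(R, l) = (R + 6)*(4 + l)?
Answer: 4740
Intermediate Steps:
a(R, l) = (4 + l)*(6 + R) (a(R, l) = (6 + R)*(4 + l) = (4 + l)*(6 + R))
a(-1, -6)*(11 - 485) = (24 + 4*(-1) + 6*(-6) - 1*(-6))*(11 - 485) = (24 - 4 - 36 + 6)*(-474) = -10*(-474) = 4740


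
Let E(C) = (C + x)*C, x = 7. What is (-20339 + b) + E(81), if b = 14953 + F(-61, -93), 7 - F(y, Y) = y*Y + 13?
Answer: -3937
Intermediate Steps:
F(y, Y) = -6 - Y*y (F(y, Y) = 7 - (y*Y + 13) = 7 - (Y*y + 13) = 7 - (13 + Y*y) = 7 + (-13 - Y*y) = -6 - Y*y)
E(C) = C*(7 + C) (E(C) = (C + 7)*C = (7 + C)*C = C*(7 + C))
b = 9274 (b = 14953 + (-6 - 1*(-93)*(-61)) = 14953 + (-6 - 5673) = 14953 - 5679 = 9274)
(-20339 + b) + E(81) = (-20339 + 9274) + 81*(7 + 81) = -11065 + 81*88 = -11065 + 7128 = -3937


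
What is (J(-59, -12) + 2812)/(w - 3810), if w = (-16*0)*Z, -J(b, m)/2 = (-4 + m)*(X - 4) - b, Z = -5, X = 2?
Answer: -263/381 ≈ -0.69029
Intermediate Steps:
J(b, m) = -16 + 2*b + 4*m (J(b, m) = -2*((-4 + m)*(2 - 4) - b) = -2*((-4 + m)*(-2) - b) = -2*((8 - 2*m) - b) = -2*(8 - b - 2*m) = -16 + 2*b + 4*m)
w = 0 (w = -16*0*(-5) = 0*(-5) = 0)
(J(-59, -12) + 2812)/(w - 3810) = ((-16 + 2*(-59) + 4*(-12)) + 2812)/(0 - 3810) = ((-16 - 118 - 48) + 2812)/(-3810) = (-182 + 2812)*(-1/3810) = 2630*(-1/3810) = -263/381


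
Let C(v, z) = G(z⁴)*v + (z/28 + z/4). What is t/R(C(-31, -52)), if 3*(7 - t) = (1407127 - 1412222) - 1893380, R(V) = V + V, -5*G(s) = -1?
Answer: -11074560/737 ≈ -15027.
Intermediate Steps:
G(s) = ⅕ (G(s) = -⅕*(-1) = ⅕)
C(v, z) = v/5 + 2*z/7 (C(v, z) = v/5 + (z/28 + z/4) = v/5 + 2*z/7)
R(V) = 2*V
t = 632832 (t = 7 - ((1407127 - 1412222) - 1893380)/3 = 7 - (-5095 - 1893380)/3 = 7 - ⅓*(-1898475) = 7 + 632825 = 632832)
t/R(C(-31, -52)) = 632832/((2*((⅕)*(-31) + (2/7)*(-52)))) = 632832/((2*(-31/5 - 104/7))) = 632832/((2*(-737/35))) = 632832/(-1474/35) = 632832*(-35/1474) = -11074560/737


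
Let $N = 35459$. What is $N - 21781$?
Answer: $13678$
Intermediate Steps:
$N - 21781 = 35459 - 21781 = 13678$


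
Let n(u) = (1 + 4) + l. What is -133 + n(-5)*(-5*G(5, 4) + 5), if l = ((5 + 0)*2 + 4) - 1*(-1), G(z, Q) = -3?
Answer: 267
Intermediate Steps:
l = 15 (l = (5*2 + 4) + 1 = (10 + 4) + 1 = 14 + 1 = 15)
n(u) = 20 (n(u) = (1 + 4) + 15 = 5 + 15 = 20)
-133 + n(-5)*(-5*G(5, 4) + 5) = -133 + 20*(-5*(-3) + 5) = -133 + 20*(15 + 5) = -133 + 20*20 = -133 + 400 = 267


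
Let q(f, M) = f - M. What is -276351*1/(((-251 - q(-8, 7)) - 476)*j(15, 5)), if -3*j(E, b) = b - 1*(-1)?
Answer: -276351/1424 ≈ -194.07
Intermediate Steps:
j(E, b) = -1/3 - b/3 (j(E, b) = -(b - 1*(-1))/3 = -(b + 1)/3 = -(1 + b)/3 = -1/3 - b/3)
-276351*1/(((-251 - q(-8, 7)) - 476)*j(15, 5)) = -276351*1/((-1/3 - 1/3*5)*((-251 - (-8 - 1*7)) - 476)) = -276351*1/((-1/3 - 5/3)*((-251 - (-8 - 7)) - 476)) = -276351*(-1/(2*((-251 - 1*(-15)) - 476))) = -276351*(-1/(2*((-251 + 15) - 476))) = -276351*(-1/(2*(-236 - 476))) = -276351/((-712*(-2))) = -276351/1424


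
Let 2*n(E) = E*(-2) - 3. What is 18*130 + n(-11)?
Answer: 4699/2 ≈ 2349.5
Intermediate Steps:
n(E) = -3/2 - E (n(E) = (E*(-2) - 3)/2 = (-2*E - 3)/2 = (-3 - 2*E)/2 = -3/2 - E)
18*130 + n(-11) = 18*130 + (-3/2 - 1*(-11)) = 2340 + (-3/2 + 11) = 2340 + 19/2 = 4699/2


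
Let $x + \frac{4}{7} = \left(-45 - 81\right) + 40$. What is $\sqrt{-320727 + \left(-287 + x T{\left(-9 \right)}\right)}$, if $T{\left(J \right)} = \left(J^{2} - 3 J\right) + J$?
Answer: $\frac{2 i \sqrt{4037411}}{7} \approx 574.09 i$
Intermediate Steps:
$x = - \frac{606}{7}$ ($x = - \frac{4}{7} + \left(\left(-45 - 81\right) + 40\right) = - \frac{4}{7} + \left(-126 + 40\right) = - \frac{4}{7} - 86 = - \frac{606}{7} \approx -86.571$)
$T{\left(J \right)} = J^{2} - 2 J$
$\sqrt{-320727 + \left(-287 + x T{\left(-9 \right)}\right)} = \sqrt{-320727 - \left(287 + \frac{606 \left(- 9 \left(-2 - 9\right)\right)}{7}\right)} = \sqrt{-320727 - \left(287 + \frac{606 \left(\left(-9\right) \left(-11\right)\right)}{7}\right)} = \sqrt{-320727 - \frac{62003}{7}} = \sqrt{- \frac{2307092}{7}} = \frac{2 i \sqrt{4037411}}{7}$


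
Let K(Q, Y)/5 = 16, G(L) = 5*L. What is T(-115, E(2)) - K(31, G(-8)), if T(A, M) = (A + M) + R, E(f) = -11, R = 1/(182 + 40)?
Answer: -45731/222 ≈ -206.00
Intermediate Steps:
K(Q, Y) = 80 (K(Q, Y) = 5*16 = 80)
R = 1/222 ≈ 0.0045045
T(A, M) = 1/222 + A + M (T(A, M) = (A + M) + 1/222 = 1/222 + A + M)
T(-115, E(2)) - K(31, G(-8)) = (1/222 - 115 - 11) - 1*80 = -27971/222 - 80 = -45731/222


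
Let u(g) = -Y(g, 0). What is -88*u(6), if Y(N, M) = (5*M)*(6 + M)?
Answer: 0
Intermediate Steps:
Y(N, M) = 5*M*(6 + M)
u(g) = 0 (u(g) = -5*0*(6 + 0) = -5*0*6 = -1*0 = 0)
-88*u(6) = -88*0 = 0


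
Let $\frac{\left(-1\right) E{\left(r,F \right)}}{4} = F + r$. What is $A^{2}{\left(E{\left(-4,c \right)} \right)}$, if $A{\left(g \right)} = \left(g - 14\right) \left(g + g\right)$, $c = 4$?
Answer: $0$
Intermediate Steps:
$E{\left(r,F \right)} = - 4 F - 4 r$ ($E{\left(r,F \right)} = - 4 \left(F + r\right) = - 4 F - 4 r$)
$A{\left(g \right)} = 2 g \left(-14 + g\right)$ ($A{\left(g \right)} = \left(-14 + g\right) 2 g = 2 g \left(-14 + g\right)$)
$A^{2}{\left(E{\left(-4,c \right)} \right)} = \left(2 \left(\left(-4\right) 4 - -16\right) \left(-14 - 0\right)\right)^{2} = \left(2 \left(-16 + 16\right) \left(-14 + \left(-16 + 16\right)\right)\right)^{2} = \left(2 \cdot 0 \left(-14 + 0\right)\right)^{2} = \left(2 \cdot 0 \left(-14\right)\right)^{2} = 0^{2} = 0$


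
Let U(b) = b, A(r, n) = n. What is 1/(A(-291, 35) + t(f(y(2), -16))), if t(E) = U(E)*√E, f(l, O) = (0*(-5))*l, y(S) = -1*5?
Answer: 1/35 ≈ 0.028571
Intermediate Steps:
y(S) = -5
f(l, O) = 0 (f(l, O) = 0*l = 0)
t(E) = E^(3/2) (t(E) = E*√E = E^(3/2))
1/(A(-291, 35) + t(f(y(2), -16))) = 1/(35 + 0^(3/2)) = 1/(35 + 0) = 1/35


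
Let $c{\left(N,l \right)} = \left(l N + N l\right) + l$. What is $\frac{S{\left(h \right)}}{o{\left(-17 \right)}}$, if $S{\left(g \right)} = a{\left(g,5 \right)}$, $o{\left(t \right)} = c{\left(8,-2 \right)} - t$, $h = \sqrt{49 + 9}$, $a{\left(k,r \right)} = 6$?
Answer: $- \frac{6}{17} \approx -0.35294$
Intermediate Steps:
$c{\left(N,l \right)} = l + 2 N l$ ($c{\left(N,l \right)} = \left(N l + N l\right) + l = 2 N l + l = l + 2 N l$)
$h = \sqrt{58} \approx 7.6158$
$o{\left(t \right)} = -34 - t$ ($o{\left(t \right)} = - 2 \left(1 + 2 \cdot 8\right) - t = - 2 \left(1 + 16\right) - t = \left(-2\right) 17 - t = -34 - t$)
$S{\left(g \right)} = 6$
$\frac{S{\left(h \right)}}{o{\left(-17 \right)}} = \frac{6}{-34 - -17} = \frac{6}{-34 + 17} = \frac{6}{-17} = 6 \left(- \frac{1}{17}\right) = - \frac{6}{17}$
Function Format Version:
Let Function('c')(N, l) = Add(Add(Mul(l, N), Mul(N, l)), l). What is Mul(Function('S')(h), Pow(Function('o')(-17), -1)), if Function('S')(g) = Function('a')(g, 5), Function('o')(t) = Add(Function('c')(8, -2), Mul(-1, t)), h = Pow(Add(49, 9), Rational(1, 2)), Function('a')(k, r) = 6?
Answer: Rational(-6, 17) ≈ -0.35294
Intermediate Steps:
Function('c')(N, l) = Add(l, Mul(2, N, l)) (Function('c')(N, l) = Add(Add(Mul(N, l), Mul(N, l)), l) = Add(Mul(2, N, l), l) = Add(l, Mul(2, N, l)))
h = Pow(58, Rational(1, 2)) ≈ 7.6158
Function('o')(t) = Add(-34, Mul(-1, t)) (Function('o')(t) = Add(Mul(-2, Add(1, Mul(2, 8))), Mul(-1, t)) = Add(Mul(-2, Add(1, 16)), Mul(-1, t)) = Add(Mul(-2, 17), Mul(-1, t)) = Add(-34, Mul(-1, t)))
Function('S')(g) = 6
Mul(Function('S')(h), Pow(Function('o')(-17), -1)) = Mul(6, Pow(Add(-34, Mul(-1, -17)), -1)) = Mul(6, Pow(Add(-34, 17), -1)) = Mul(6, Pow(-17, -1)) = Mul(6, Rational(-1, 17)) = Rational(-6, 17)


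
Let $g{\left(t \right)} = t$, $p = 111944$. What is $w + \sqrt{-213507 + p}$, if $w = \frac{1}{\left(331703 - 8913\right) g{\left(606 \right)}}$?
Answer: $\frac{1}{195610740} + i \sqrt{101563} \approx 5.1122 \cdot 10^{-9} + 318.69 i$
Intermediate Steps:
$w = \frac{1}{195610740}$ ($w = \frac{1}{\left(331703 - 8913\right) 606} = \frac{1}{322790} \cdot \frac{1}{606} = \frac{1}{195610740} \approx 5.1122 \cdot 10^{-9}$)
$w + \sqrt{-213507 + p} = \frac{1}{195610740} + \sqrt{-213507 + 111944} = \frac{1}{195610740} + \sqrt{-101563} = \frac{1}{195610740} + i \sqrt{101563}$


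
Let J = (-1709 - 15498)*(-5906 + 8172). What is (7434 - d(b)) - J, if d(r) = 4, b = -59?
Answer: 38998492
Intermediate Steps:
J = -38991062 (J = -17207*2266 = -38991062)
(7434 - d(b)) - J = (7434 - 1*4) - 1*(-38991062) = (7434 - 4) + 38991062 = 7430 + 38991062 = 38998492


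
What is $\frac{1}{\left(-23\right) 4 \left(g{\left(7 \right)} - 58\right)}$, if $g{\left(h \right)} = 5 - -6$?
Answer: $\frac{1}{4324} \approx 0.00023127$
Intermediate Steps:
$g{\left(h \right)} = 11$ ($g{\left(h \right)} = 5 + 6 = 11$)
$\frac{1}{\left(-23\right) 4 \left(g{\left(7 \right)} - 58\right)} = \frac{1}{\left(-23\right) 4 \left(11 - 58\right)} = \frac{1}{\left(-92\right) \left(-47\right)} = \frac{1}{4324}$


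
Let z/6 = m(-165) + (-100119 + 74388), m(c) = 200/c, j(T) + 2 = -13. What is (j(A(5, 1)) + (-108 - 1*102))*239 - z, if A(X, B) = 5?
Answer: 1106801/11 ≈ 1.0062e+5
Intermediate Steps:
j(T) = -15 (j(T) = -2 - 13 = -15)
z = -1698326/11 (z = 6*(200/(-165) + (-100119 + 74388)) = 6*(200*(-1/165) - 25731) = 6*(-40/33 - 25731) = 6*(-849163/33) = -1698326/11 ≈ -1.5439e+5)
(j(A(5, 1)) + (-108 - 1*102))*239 - z = (-15 + (-108 - 1*102))*239 - 1*(-1698326/11) = (-15 + (-108 - 102))*239 + 1698326/11 = (-15 - 210)*239 + 1698326/11 = -225*239 + 1698326/11 = -53775 + 1698326/11 = 1106801/11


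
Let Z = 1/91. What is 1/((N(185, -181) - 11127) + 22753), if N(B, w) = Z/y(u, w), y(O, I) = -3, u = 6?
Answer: 273/3173897 ≈ 8.6014e-5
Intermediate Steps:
Z = 1/91 ≈ 0.010989
N(B, w) = -1/273 (N(B, w) = (1/91)/(-3) = (1/91)*(-⅓) = -1/273)
1/((N(185, -181) - 11127) + 22753) = 1/((-1/273 - 11127) + 22753) = 1/(-3037672/273 + 22753) = 1/(3173897/273) = 273/3173897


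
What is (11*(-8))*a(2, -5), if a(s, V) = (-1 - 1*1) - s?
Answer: 352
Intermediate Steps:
a(s, V) = -2 - s (a(s, V) = (-1 - 1) - s = -2 - s)
(11*(-8))*a(2, -5) = (11*(-8))*(-2 - 1*2) = -88*(-2 - 2) = -88*(-4) = 352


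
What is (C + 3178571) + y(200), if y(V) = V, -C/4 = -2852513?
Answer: 14588823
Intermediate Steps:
C = 11410052 (C = -4*(-2852513) = 11410052)
(C + 3178571) + y(200) = (11410052 + 3178571) + 200 = 14588623 + 200 = 14588823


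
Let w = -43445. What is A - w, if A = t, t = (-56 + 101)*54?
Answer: 45875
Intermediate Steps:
t = 2430 (t = 45*54 = 2430)
A = 2430
A - w = 2430 - 1*(-43445) = 2430 + 43445 = 45875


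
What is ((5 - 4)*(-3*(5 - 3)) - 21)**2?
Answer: 729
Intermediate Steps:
((5 - 4)*(-3*(5 - 3)) - 21)**2 = (1*(-3*2) - 21)**2 = (1*(-6) - 21)**2 = (-6 - 21)**2 = (-27)**2 = 729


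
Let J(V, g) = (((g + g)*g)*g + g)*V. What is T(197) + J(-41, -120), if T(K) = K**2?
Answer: 141739729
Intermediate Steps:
J(V, g) = V*(g + 2*g**3) (J(V, g) = (((2*g)*g)*g + g)*V = ((2*g**2)*g + g)*V = (2*g**3 + g)*V = (g + 2*g**3)*V = V*(g + 2*g**3))
T(197) + J(-41, -120) = 197**2 - 41*(-120)*(1 + 2*(-120)**2) = 38809 - 41*(-120)*(1 + 2*14400) = 38809 - 41*(-120)*(1 + 28800) = 38809 - 41*(-120)*28801 = 38809 + 141700920 = 141739729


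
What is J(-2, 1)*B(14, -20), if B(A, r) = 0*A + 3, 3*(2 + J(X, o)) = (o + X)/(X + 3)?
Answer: -7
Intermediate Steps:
J(X, o) = -2 + (X + o)/(3*(3 + X)) (J(X, o) = -2 + ((o + X)/(X + 3))/3 = -2 + ((X + o)/(3 + X))/3 = -2 + (X + o)/(3*(3 + X)))
B(A, r) = 3 (B(A, r) = 0 + 3 = 3)
J(-2, 1)*B(14, -20) = ((-18 + 1 - 5*(-2))/(3*(3 - 2)))*3 = ((⅓)*(-18 + 1 + 10)/1)*3 = ((⅓)*1*(-7))*3 = -7/3*3 = -7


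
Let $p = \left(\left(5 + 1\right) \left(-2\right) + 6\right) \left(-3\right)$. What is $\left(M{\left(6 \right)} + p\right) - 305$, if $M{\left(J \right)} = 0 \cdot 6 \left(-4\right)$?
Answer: $-287$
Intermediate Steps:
$M{\left(J \right)} = 0$ ($M{\left(J \right)} = 0 \left(-4\right) = 0$)
$p = 18$ ($p = \left(6 \left(-2\right) + 6\right) \left(-3\right) = \left(-12 + 6\right) \left(-3\right) = \left(-6\right) \left(-3\right) = 18$)
$\left(M{\left(6 \right)} + p\right) - 305 = \left(0 + 18\right) - 305 = 18 - 305 = -287$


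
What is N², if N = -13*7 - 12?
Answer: 10609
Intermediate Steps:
N = -103 (N = -91 - 12 = -103)
N² = (-103)² = 10609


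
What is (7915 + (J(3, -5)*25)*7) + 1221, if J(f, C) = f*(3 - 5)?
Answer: 8086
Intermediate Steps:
J(f, C) = -2*f (J(f, C) = f*(-2) = -2*f)
(7915 + (J(3, -5)*25)*7) + 1221 = (7915 + (-2*3*25)*7) + 1221 = (7915 - 6*25*7) + 1221 = (7915 - 150*7) + 1221 = (7915 - 1050) + 1221 = 6865 + 1221 = 8086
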